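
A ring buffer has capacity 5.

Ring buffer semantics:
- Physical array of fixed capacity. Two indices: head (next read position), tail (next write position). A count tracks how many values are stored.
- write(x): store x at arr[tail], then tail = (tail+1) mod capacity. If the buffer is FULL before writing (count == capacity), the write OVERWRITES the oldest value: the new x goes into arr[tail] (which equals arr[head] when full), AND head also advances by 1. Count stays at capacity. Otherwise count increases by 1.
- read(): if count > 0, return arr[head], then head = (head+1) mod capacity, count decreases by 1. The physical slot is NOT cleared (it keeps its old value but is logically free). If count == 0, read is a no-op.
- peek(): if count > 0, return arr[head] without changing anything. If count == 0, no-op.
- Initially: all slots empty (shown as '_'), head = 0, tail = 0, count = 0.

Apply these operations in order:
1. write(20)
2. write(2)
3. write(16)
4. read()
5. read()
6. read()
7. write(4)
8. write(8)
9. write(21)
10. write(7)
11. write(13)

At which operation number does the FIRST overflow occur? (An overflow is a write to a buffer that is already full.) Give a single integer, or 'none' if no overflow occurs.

Answer: none

Derivation:
After op 1 (write(20)): arr=[20 _ _ _ _] head=0 tail=1 count=1
After op 2 (write(2)): arr=[20 2 _ _ _] head=0 tail=2 count=2
After op 3 (write(16)): arr=[20 2 16 _ _] head=0 tail=3 count=3
After op 4 (read()): arr=[20 2 16 _ _] head=1 tail=3 count=2
After op 5 (read()): arr=[20 2 16 _ _] head=2 tail=3 count=1
After op 6 (read()): arr=[20 2 16 _ _] head=3 tail=3 count=0
After op 7 (write(4)): arr=[20 2 16 4 _] head=3 tail=4 count=1
After op 8 (write(8)): arr=[20 2 16 4 8] head=3 tail=0 count=2
After op 9 (write(21)): arr=[21 2 16 4 8] head=3 tail=1 count=3
After op 10 (write(7)): arr=[21 7 16 4 8] head=3 tail=2 count=4
After op 11 (write(13)): arr=[21 7 13 4 8] head=3 tail=3 count=5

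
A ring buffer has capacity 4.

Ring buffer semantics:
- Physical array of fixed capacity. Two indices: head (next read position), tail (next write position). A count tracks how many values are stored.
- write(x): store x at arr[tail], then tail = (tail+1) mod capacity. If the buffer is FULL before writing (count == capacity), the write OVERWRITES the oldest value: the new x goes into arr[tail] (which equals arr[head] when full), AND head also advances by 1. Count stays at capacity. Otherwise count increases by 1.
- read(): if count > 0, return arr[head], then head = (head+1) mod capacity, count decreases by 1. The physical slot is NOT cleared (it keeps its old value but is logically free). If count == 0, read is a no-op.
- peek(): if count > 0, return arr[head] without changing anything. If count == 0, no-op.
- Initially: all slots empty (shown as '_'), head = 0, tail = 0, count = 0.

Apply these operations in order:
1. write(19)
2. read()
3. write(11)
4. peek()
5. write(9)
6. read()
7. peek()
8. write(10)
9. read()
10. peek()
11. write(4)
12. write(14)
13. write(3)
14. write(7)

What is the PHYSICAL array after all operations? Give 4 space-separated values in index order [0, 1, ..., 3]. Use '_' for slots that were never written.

After op 1 (write(19)): arr=[19 _ _ _] head=0 tail=1 count=1
After op 2 (read()): arr=[19 _ _ _] head=1 tail=1 count=0
After op 3 (write(11)): arr=[19 11 _ _] head=1 tail=2 count=1
After op 4 (peek()): arr=[19 11 _ _] head=1 tail=2 count=1
After op 5 (write(9)): arr=[19 11 9 _] head=1 tail=3 count=2
After op 6 (read()): arr=[19 11 9 _] head=2 tail=3 count=1
After op 7 (peek()): arr=[19 11 9 _] head=2 tail=3 count=1
After op 8 (write(10)): arr=[19 11 9 10] head=2 tail=0 count=2
After op 9 (read()): arr=[19 11 9 10] head=3 tail=0 count=1
After op 10 (peek()): arr=[19 11 9 10] head=3 tail=0 count=1
After op 11 (write(4)): arr=[4 11 9 10] head=3 tail=1 count=2
After op 12 (write(14)): arr=[4 14 9 10] head=3 tail=2 count=3
After op 13 (write(3)): arr=[4 14 3 10] head=3 tail=3 count=4
After op 14 (write(7)): arr=[4 14 3 7] head=0 tail=0 count=4

Answer: 4 14 3 7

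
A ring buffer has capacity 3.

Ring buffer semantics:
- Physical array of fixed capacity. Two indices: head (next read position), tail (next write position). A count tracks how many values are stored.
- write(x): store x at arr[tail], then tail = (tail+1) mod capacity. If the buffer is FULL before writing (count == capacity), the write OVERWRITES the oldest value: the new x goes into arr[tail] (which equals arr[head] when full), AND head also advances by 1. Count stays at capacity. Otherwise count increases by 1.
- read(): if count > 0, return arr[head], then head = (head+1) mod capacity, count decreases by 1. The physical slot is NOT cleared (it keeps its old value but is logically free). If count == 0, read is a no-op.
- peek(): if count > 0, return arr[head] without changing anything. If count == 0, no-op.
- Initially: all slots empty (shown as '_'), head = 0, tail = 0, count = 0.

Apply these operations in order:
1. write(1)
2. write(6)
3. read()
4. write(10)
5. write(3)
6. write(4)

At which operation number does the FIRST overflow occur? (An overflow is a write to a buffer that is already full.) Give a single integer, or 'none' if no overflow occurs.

Answer: 6

Derivation:
After op 1 (write(1)): arr=[1 _ _] head=0 tail=1 count=1
After op 2 (write(6)): arr=[1 6 _] head=0 tail=2 count=2
After op 3 (read()): arr=[1 6 _] head=1 tail=2 count=1
After op 4 (write(10)): arr=[1 6 10] head=1 tail=0 count=2
After op 5 (write(3)): arr=[3 6 10] head=1 tail=1 count=3
After op 6 (write(4)): arr=[3 4 10] head=2 tail=2 count=3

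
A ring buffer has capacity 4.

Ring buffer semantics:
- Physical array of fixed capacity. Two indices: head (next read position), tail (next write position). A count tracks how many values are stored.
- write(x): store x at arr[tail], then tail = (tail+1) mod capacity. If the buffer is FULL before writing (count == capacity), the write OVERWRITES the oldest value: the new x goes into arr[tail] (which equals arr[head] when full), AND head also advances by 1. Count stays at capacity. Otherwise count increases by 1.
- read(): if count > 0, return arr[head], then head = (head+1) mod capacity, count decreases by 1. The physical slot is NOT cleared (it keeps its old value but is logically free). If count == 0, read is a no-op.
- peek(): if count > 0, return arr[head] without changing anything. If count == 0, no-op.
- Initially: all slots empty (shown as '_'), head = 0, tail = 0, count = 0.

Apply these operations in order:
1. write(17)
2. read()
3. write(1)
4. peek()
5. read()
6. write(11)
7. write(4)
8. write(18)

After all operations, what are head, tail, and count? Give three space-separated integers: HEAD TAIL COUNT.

Answer: 2 1 3

Derivation:
After op 1 (write(17)): arr=[17 _ _ _] head=0 tail=1 count=1
After op 2 (read()): arr=[17 _ _ _] head=1 tail=1 count=0
After op 3 (write(1)): arr=[17 1 _ _] head=1 tail=2 count=1
After op 4 (peek()): arr=[17 1 _ _] head=1 tail=2 count=1
After op 5 (read()): arr=[17 1 _ _] head=2 tail=2 count=0
After op 6 (write(11)): arr=[17 1 11 _] head=2 tail=3 count=1
After op 7 (write(4)): arr=[17 1 11 4] head=2 tail=0 count=2
After op 8 (write(18)): arr=[18 1 11 4] head=2 tail=1 count=3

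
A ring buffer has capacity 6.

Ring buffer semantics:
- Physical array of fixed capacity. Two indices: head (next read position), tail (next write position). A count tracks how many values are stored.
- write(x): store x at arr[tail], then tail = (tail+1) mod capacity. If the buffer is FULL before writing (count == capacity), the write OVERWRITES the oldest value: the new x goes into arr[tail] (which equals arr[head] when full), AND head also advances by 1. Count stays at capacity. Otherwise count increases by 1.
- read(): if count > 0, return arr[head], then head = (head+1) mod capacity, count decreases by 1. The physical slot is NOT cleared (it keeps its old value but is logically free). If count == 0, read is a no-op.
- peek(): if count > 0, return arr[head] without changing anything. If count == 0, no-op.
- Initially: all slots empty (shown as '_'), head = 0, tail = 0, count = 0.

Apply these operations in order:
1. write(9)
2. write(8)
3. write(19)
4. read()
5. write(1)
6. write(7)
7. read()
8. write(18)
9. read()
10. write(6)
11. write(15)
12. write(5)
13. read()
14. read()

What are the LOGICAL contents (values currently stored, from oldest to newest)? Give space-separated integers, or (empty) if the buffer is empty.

After op 1 (write(9)): arr=[9 _ _ _ _ _] head=0 tail=1 count=1
After op 2 (write(8)): arr=[9 8 _ _ _ _] head=0 tail=2 count=2
After op 3 (write(19)): arr=[9 8 19 _ _ _] head=0 tail=3 count=3
After op 4 (read()): arr=[9 8 19 _ _ _] head=1 tail=3 count=2
After op 5 (write(1)): arr=[9 8 19 1 _ _] head=1 tail=4 count=3
After op 6 (write(7)): arr=[9 8 19 1 7 _] head=1 tail=5 count=4
After op 7 (read()): arr=[9 8 19 1 7 _] head=2 tail=5 count=3
After op 8 (write(18)): arr=[9 8 19 1 7 18] head=2 tail=0 count=4
After op 9 (read()): arr=[9 8 19 1 7 18] head=3 tail=0 count=3
After op 10 (write(6)): arr=[6 8 19 1 7 18] head=3 tail=1 count=4
After op 11 (write(15)): arr=[6 15 19 1 7 18] head=3 tail=2 count=5
After op 12 (write(5)): arr=[6 15 5 1 7 18] head=3 tail=3 count=6
After op 13 (read()): arr=[6 15 5 1 7 18] head=4 tail=3 count=5
After op 14 (read()): arr=[6 15 5 1 7 18] head=5 tail=3 count=4

Answer: 18 6 15 5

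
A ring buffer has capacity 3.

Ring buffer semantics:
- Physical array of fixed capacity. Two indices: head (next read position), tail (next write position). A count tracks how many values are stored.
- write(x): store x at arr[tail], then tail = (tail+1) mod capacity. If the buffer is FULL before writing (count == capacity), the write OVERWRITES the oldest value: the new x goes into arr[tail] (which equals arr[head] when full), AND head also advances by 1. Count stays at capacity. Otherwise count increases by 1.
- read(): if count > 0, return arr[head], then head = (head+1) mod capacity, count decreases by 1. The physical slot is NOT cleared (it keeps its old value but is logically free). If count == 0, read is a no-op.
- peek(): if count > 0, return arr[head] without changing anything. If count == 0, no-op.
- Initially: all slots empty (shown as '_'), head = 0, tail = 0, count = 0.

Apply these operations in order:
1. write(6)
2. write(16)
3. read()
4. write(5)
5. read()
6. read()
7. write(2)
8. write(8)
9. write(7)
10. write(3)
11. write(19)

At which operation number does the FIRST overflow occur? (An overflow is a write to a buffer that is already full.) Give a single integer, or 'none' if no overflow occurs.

Answer: 10

Derivation:
After op 1 (write(6)): arr=[6 _ _] head=0 tail=1 count=1
After op 2 (write(16)): arr=[6 16 _] head=0 tail=2 count=2
After op 3 (read()): arr=[6 16 _] head=1 tail=2 count=1
After op 4 (write(5)): arr=[6 16 5] head=1 tail=0 count=2
After op 5 (read()): arr=[6 16 5] head=2 tail=0 count=1
After op 6 (read()): arr=[6 16 5] head=0 tail=0 count=0
After op 7 (write(2)): arr=[2 16 5] head=0 tail=1 count=1
After op 8 (write(8)): arr=[2 8 5] head=0 tail=2 count=2
After op 9 (write(7)): arr=[2 8 7] head=0 tail=0 count=3
After op 10 (write(3)): arr=[3 8 7] head=1 tail=1 count=3
After op 11 (write(19)): arr=[3 19 7] head=2 tail=2 count=3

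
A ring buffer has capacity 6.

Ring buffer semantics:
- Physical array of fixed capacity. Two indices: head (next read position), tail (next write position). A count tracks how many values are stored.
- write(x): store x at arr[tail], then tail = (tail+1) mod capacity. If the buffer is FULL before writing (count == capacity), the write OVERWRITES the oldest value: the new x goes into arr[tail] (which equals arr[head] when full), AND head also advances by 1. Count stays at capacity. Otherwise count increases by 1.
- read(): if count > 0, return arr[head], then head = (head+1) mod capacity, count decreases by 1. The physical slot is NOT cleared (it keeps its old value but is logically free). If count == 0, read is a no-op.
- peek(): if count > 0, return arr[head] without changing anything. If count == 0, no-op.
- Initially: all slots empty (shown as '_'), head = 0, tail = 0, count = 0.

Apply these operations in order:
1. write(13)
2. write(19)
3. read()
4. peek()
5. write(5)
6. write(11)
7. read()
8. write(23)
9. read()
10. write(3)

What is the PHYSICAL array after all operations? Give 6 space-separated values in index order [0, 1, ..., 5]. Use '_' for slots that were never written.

Answer: 13 19 5 11 23 3

Derivation:
After op 1 (write(13)): arr=[13 _ _ _ _ _] head=0 tail=1 count=1
After op 2 (write(19)): arr=[13 19 _ _ _ _] head=0 tail=2 count=2
After op 3 (read()): arr=[13 19 _ _ _ _] head=1 tail=2 count=1
After op 4 (peek()): arr=[13 19 _ _ _ _] head=1 tail=2 count=1
After op 5 (write(5)): arr=[13 19 5 _ _ _] head=1 tail=3 count=2
After op 6 (write(11)): arr=[13 19 5 11 _ _] head=1 tail=4 count=3
After op 7 (read()): arr=[13 19 5 11 _ _] head=2 tail=4 count=2
After op 8 (write(23)): arr=[13 19 5 11 23 _] head=2 tail=5 count=3
After op 9 (read()): arr=[13 19 5 11 23 _] head=3 tail=5 count=2
After op 10 (write(3)): arr=[13 19 5 11 23 3] head=3 tail=0 count=3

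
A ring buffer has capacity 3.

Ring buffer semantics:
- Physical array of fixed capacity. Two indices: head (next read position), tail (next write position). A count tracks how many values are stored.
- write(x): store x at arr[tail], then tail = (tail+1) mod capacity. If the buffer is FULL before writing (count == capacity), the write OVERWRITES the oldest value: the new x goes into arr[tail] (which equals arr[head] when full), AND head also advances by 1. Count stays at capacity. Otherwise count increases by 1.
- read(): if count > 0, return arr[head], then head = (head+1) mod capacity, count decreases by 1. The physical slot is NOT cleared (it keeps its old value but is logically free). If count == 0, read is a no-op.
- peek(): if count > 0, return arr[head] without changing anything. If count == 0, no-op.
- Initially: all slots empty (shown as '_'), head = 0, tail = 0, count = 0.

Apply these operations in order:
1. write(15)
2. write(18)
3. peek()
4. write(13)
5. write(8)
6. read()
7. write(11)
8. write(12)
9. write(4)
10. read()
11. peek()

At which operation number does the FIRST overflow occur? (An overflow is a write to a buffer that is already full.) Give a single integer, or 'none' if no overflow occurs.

Answer: 5

Derivation:
After op 1 (write(15)): arr=[15 _ _] head=0 tail=1 count=1
After op 2 (write(18)): arr=[15 18 _] head=0 tail=2 count=2
After op 3 (peek()): arr=[15 18 _] head=0 tail=2 count=2
After op 4 (write(13)): arr=[15 18 13] head=0 tail=0 count=3
After op 5 (write(8)): arr=[8 18 13] head=1 tail=1 count=3
After op 6 (read()): arr=[8 18 13] head=2 tail=1 count=2
After op 7 (write(11)): arr=[8 11 13] head=2 tail=2 count=3
After op 8 (write(12)): arr=[8 11 12] head=0 tail=0 count=3
After op 9 (write(4)): arr=[4 11 12] head=1 tail=1 count=3
After op 10 (read()): arr=[4 11 12] head=2 tail=1 count=2
After op 11 (peek()): arr=[4 11 12] head=2 tail=1 count=2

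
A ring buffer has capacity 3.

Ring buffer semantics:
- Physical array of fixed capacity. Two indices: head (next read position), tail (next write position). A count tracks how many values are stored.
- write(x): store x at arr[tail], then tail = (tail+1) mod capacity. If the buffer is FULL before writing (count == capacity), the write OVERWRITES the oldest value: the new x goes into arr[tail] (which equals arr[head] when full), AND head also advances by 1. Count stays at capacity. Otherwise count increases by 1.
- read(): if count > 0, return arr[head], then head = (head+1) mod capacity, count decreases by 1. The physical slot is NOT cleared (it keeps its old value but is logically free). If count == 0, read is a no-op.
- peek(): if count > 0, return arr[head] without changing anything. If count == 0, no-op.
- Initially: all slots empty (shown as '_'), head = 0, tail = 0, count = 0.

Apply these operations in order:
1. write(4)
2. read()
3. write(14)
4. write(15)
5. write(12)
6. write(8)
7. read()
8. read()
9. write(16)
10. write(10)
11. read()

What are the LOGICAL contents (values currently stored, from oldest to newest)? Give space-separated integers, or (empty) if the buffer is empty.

After op 1 (write(4)): arr=[4 _ _] head=0 tail=1 count=1
After op 2 (read()): arr=[4 _ _] head=1 tail=1 count=0
After op 3 (write(14)): arr=[4 14 _] head=1 tail=2 count=1
After op 4 (write(15)): arr=[4 14 15] head=1 tail=0 count=2
After op 5 (write(12)): arr=[12 14 15] head=1 tail=1 count=3
After op 6 (write(8)): arr=[12 8 15] head=2 tail=2 count=3
After op 7 (read()): arr=[12 8 15] head=0 tail=2 count=2
After op 8 (read()): arr=[12 8 15] head=1 tail=2 count=1
After op 9 (write(16)): arr=[12 8 16] head=1 tail=0 count=2
After op 10 (write(10)): arr=[10 8 16] head=1 tail=1 count=3
After op 11 (read()): arr=[10 8 16] head=2 tail=1 count=2

Answer: 16 10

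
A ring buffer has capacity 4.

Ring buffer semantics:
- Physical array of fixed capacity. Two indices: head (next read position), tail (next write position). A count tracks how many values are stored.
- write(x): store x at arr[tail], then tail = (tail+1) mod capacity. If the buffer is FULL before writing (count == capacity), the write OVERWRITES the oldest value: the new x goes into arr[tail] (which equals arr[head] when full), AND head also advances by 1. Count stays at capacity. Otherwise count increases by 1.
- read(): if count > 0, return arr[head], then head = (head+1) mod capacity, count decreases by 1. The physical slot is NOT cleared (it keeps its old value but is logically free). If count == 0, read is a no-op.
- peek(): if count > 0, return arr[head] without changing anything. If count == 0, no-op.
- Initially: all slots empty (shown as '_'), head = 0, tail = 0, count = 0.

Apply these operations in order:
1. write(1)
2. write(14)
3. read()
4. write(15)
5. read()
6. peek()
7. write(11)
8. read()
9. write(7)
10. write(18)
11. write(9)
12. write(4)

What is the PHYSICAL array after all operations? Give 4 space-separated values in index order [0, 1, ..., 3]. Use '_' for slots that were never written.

After op 1 (write(1)): arr=[1 _ _ _] head=0 tail=1 count=1
After op 2 (write(14)): arr=[1 14 _ _] head=0 tail=2 count=2
After op 3 (read()): arr=[1 14 _ _] head=1 tail=2 count=1
After op 4 (write(15)): arr=[1 14 15 _] head=1 tail=3 count=2
After op 5 (read()): arr=[1 14 15 _] head=2 tail=3 count=1
After op 6 (peek()): arr=[1 14 15 _] head=2 tail=3 count=1
After op 7 (write(11)): arr=[1 14 15 11] head=2 tail=0 count=2
After op 8 (read()): arr=[1 14 15 11] head=3 tail=0 count=1
After op 9 (write(7)): arr=[7 14 15 11] head=3 tail=1 count=2
After op 10 (write(18)): arr=[7 18 15 11] head=3 tail=2 count=3
After op 11 (write(9)): arr=[7 18 9 11] head=3 tail=3 count=4
After op 12 (write(4)): arr=[7 18 9 4] head=0 tail=0 count=4

Answer: 7 18 9 4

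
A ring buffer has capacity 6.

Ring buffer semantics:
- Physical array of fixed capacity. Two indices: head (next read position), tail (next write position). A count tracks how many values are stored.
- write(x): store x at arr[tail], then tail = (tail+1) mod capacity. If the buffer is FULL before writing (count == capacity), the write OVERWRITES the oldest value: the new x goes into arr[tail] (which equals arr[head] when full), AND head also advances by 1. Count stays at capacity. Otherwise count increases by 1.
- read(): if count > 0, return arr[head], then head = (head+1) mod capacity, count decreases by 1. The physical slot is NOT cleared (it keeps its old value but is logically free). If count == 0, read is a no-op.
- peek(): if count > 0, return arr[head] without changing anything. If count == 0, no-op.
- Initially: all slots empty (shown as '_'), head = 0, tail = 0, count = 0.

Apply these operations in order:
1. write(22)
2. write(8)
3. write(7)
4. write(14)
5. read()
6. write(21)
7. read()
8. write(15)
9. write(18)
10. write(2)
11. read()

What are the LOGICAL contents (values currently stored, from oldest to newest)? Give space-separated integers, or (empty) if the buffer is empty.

Answer: 14 21 15 18 2

Derivation:
After op 1 (write(22)): arr=[22 _ _ _ _ _] head=0 tail=1 count=1
After op 2 (write(8)): arr=[22 8 _ _ _ _] head=0 tail=2 count=2
After op 3 (write(7)): arr=[22 8 7 _ _ _] head=0 tail=3 count=3
After op 4 (write(14)): arr=[22 8 7 14 _ _] head=0 tail=4 count=4
After op 5 (read()): arr=[22 8 7 14 _ _] head=1 tail=4 count=3
After op 6 (write(21)): arr=[22 8 7 14 21 _] head=1 tail=5 count=4
After op 7 (read()): arr=[22 8 7 14 21 _] head=2 tail=5 count=3
After op 8 (write(15)): arr=[22 8 7 14 21 15] head=2 tail=0 count=4
After op 9 (write(18)): arr=[18 8 7 14 21 15] head=2 tail=1 count=5
After op 10 (write(2)): arr=[18 2 7 14 21 15] head=2 tail=2 count=6
After op 11 (read()): arr=[18 2 7 14 21 15] head=3 tail=2 count=5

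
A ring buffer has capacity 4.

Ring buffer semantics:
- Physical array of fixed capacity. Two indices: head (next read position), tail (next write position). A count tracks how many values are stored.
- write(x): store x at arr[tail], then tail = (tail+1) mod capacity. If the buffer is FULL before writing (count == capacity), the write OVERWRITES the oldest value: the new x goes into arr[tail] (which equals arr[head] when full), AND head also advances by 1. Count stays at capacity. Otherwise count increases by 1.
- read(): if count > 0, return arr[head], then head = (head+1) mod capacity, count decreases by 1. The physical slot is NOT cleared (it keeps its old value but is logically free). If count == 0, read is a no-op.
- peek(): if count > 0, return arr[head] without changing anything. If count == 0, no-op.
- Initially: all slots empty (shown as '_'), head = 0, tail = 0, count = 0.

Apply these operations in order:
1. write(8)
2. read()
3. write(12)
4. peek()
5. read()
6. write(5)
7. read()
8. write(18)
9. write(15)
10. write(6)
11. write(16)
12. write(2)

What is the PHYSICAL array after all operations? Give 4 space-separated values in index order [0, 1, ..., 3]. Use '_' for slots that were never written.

Answer: 15 6 16 2

Derivation:
After op 1 (write(8)): arr=[8 _ _ _] head=0 tail=1 count=1
After op 2 (read()): arr=[8 _ _ _] head=1 tail=1 count=0
After op 3 (write(12)): arr=[8 12 _ _] head=1 tail=2 count=1
After op 4 (peek()): arr=[8 12 _ _] head=1 tail=2 count=1
After op 5 (read()): arr=[8 12 _ _] head=2 tail=2 count=0
After op 6 (write(5)): arr=[8 12 5 _] head=2 tail=3 count=1
After op 7 (read()): arr=[8 12 5 _] head=3 tail=3 count=0
After op 8 (write(18)): arr=[8 12 5 18] head=3 tail=0 count=1
After op 9 (write(15)): arr=[15 12 5 18] head=3 tail=1 count=2
After op 10 (write(6)): arr=[15 6 5 18] head=3 tail=2 count=3
After op 11 (write(16)): arr=[15 6 16 18] head=3 tail=3 count=4
After op 12 (write(2)): arr=[15 6 16 2] head=0 tail=0 count=4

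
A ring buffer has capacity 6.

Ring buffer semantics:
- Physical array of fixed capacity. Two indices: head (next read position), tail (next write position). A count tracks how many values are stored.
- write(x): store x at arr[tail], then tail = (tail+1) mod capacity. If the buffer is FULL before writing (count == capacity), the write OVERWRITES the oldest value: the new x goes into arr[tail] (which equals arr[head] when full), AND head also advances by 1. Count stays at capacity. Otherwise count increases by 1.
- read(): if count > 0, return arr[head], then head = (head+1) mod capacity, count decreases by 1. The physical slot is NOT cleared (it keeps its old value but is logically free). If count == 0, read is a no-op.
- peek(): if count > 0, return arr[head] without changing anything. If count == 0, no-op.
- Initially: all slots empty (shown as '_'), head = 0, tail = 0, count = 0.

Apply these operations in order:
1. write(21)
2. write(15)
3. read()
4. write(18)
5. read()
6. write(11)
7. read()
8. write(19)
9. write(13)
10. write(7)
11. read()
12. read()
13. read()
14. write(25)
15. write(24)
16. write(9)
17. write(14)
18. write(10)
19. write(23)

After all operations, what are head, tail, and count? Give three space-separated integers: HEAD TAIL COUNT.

After op 1 (write(21)): arr=[21 _ _ _ _ _] head=0 tail=1 count=1
After op 2 (write(15)): arr=[21 15 _ _ _ _] head=0 tail=2 count=2
After op 3 (read()): arr=[21 15 _ _ _ _] head=1 tail=2 count=1
After op 4 (write(18)): arr=[21 15 18 _ _ _] head=1 tail=3 count=2
After op 5 (read()): arr=[21 15 18 _ _ _] head=2 tail=3 count=1
After op 6 (write(11)): arr=[21 15 18 11 _ _] head=2 tail=4 count=2
After op 7 (read()): arr=[21 15 18 11 _ _] head=3 tail=4 count=1
After op 8 (write(19)): arr=[21 15 18 11 19 _] head=3 tail=5 count=2
After op 9 (write(13)): arr=[21 15 18 11 19 13] head=3 tail=0 count=3
After op 10 (write(7)): arr=[7 15 18 11 19 13] head=3 tail=1 count=4
After op 11 (read()): arr=[7 15 18 11 19 13] head=4 tail=1 count=3
After op 12 (read()): arr=[7 15 18 11 19 13] head=5 tail=1 count=2
After op 13 (read()): arr=[7 15 18 11 19 13] head=0 tail=1 count=1
After op 14 (write(25)): arr=[7 25 18 11 19 13] head=0 tail=2 count=2
After op 15 (write(24)): arr=[7 25 24 11 19 13] head=0 tail=3 count=3
After op 16 (write(9)): arr=[7 25 24 9 19 13] head=0 tail=4 count=4
After op 17 (write(14)): arr=[7 25 24 9 14 13] head=0 tail=5 count=5
After op 18 (write(10)): arr=[7 25 24 9 14 10] head=0 tail=0 count=6
After op 19 (write(23)): arr=[23 25 24 9 14 10] head=1 tail=1 count=6

Answer: 1 1 6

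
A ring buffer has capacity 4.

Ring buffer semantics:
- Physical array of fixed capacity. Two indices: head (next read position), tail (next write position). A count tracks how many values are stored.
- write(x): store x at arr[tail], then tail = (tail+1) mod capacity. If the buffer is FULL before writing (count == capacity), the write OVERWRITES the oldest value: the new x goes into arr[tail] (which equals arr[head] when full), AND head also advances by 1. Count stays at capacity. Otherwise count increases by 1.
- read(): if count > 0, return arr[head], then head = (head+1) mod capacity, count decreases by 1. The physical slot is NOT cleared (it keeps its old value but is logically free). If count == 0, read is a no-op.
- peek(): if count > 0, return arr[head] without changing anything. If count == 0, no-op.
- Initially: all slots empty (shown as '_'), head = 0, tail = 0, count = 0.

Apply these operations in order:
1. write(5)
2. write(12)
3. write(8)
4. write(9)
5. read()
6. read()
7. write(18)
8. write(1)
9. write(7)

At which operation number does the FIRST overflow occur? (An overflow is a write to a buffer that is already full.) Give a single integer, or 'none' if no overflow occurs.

After op 1 (write(5)): arr=[5 _ _ _] head=0 tail=1 count=1
After op 2 (write(12)): arr=[5 12 _ _] head=0 tail=2 count=2
After op 3 (write(8)): arr=[5 12 8 _] head=0 tail=3 count=3
After op 4 (write(9)): arr=[5 12 8 9] head=0 tail=0 count=4
After op 5 (read()): arr=[5 12 8 9] head=1 tail=0 count=3
After op 6 (read()): arr=[5 12 8 9] head=2 tail=0 count=2
After op 7 (write(18)): arr=[18 12 8 9] head=2 tail=1 count=3
After op 8 (write(1)): arr=[18 1 8 9] head=2 tail=2 count=4
After op 9 (write(7)): arr=[18 1 7 9] head=3 tail=3 count=4

Answer: 9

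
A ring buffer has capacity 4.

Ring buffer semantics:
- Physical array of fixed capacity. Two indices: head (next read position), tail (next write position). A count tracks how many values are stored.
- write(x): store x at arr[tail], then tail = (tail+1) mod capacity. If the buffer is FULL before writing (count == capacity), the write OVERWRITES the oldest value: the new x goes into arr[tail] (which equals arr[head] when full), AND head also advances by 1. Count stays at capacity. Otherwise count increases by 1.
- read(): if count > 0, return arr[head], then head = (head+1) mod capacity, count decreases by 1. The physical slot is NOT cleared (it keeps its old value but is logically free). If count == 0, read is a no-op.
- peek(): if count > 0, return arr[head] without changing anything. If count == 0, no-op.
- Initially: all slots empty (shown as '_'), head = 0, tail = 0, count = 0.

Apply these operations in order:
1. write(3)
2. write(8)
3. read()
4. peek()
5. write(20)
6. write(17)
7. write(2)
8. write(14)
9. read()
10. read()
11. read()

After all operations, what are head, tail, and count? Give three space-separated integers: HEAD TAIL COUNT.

After op 1 (write(3)): arr=[3 _ _ _] head=0 tail=1 count=1
After op 2 (write(8)): arr=[3 8 _ _] head=0 tail=2 count=2
After op 3 (read()): arr=[3 8 _ _] head=1 tail=2 count=1
After op 4 (peek()): arr=[3 8 _ _] head=1 tail=2 count=1
After op 5 (write(20)): arr=[3 8 20 _] head=1 tail=3 count=2
After op 6 (write(17)): arr=[3 8 20 17] head=1 tail=0 count=3
After op 7 (write(2)): arr=[2 8 20 17] head=1 tail=1 count=4
After op 8 (write(14)): arr=[2 14 20 17] head=2 tail=2 count=4
After op 9 (read()): arr=[2 14 20 17] head=3 tail=2 count=3
After op 10 (read()): arr=[2 14 20 17] head=0 tail=2 count=2
After op 11 (read()): arr=[2 14 20 17] head=1 tail=2 count=1

Answer: 1 2 1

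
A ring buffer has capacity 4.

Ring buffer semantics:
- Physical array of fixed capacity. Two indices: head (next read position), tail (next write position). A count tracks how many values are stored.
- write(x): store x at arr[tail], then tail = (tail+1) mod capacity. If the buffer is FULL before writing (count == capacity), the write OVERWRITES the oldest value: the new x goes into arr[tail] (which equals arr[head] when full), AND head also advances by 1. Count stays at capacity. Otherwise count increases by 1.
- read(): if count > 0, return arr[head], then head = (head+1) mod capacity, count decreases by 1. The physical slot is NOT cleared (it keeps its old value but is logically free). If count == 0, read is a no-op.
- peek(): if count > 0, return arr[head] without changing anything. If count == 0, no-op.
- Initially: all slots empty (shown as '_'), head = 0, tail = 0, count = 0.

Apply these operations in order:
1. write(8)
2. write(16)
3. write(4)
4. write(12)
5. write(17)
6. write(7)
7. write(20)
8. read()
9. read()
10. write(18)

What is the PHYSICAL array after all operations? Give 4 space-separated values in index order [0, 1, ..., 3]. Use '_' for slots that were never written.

Answer: 17 7 20 18

Derivation:
After op 1 (write(8)): arr=[8 _ _ _] head=0 tail=1 count=1
After op 2 (write(16)): arr=[8 16 _ _] head=0 tail=2 count=2
After op 3 (write(4)): arr=[8 16 4 _] head=0 tail=3 count=3
After op 4 (write(12)): arr=[8 16 4 12] head=0 tail=0 count=4
After op 5 (write(17)): arr=[17 16 4 12] head=1 tail=1 count=4
After op 6 (write(7)): arr=[17 7 4 12] head=2 tail=2 count=4
After op 7 (write(20)): arr=[17 7 20 12] head=3 tail=3 count=4
After op 8 (read()): arr=[17 7 20 12] head=0 tail=3 count=3
After op 9 (read()): arr=[17 7 20 12] head=1 tail=3 count=2
After op 10 (write(18)): arr=[17 7 20 18] head=1 tail=0 count=3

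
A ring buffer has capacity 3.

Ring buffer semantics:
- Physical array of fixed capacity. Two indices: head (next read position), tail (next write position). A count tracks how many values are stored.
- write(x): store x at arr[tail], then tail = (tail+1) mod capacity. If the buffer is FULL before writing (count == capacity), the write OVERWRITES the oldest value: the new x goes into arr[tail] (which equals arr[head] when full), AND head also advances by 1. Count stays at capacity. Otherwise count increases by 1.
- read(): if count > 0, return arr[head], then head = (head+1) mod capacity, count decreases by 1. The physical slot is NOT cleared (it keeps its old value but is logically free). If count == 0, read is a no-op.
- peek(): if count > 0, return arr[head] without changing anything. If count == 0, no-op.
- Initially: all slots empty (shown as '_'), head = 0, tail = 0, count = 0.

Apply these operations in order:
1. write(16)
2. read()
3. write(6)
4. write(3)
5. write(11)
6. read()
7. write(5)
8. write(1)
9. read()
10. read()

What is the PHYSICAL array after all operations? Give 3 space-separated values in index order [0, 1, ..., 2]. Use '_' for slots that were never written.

Answer: 11 5 1

Derivation:
After op 1 (write(16)): arr=[16 _ _] head=0 tail=1 count=1
After op 2 (read()): arr=[16 _ _] head=1 tail=1 count=0
After op 3 (write(6)): arr=[16 6 _] head=1 tail=2 count=1
After op 4 (write(3)): arr=[16 6 3] head=1 tail=0 count=2
After op 5 (write(11)): arr=[11 6 3] head=1 tail=1 count=3
After op 6 (read()): arr=[11 6 3] head=2 tail=1 count=2
After op 7 (write(5)): arr=[11 5 3] head=2 tail=2 count=3
After op 8 (write(1)): arr=[11 5 1] head=0 tail=0 count=3
After op 9 (read()): arr=[11 5 1] head=1 tail=0 count=2
After op 10 (read()): arr=[11 5 1] head=2 tail=0 count=1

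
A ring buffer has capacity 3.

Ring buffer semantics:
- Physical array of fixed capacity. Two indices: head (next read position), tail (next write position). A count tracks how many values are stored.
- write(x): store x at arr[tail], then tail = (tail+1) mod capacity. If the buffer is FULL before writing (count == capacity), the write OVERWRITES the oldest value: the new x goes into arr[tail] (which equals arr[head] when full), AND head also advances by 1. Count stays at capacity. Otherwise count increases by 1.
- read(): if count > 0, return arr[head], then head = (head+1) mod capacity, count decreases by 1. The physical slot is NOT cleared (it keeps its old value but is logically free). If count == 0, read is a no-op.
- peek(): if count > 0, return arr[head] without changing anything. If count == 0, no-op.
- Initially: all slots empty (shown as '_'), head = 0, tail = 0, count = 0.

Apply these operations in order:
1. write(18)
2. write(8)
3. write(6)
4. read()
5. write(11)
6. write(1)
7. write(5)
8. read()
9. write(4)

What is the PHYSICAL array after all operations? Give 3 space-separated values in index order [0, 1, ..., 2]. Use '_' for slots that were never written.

Answer: 4 1 5

Derivation:
After op 1 (write(18)): arr=[18 _ _] head=0 tail=1 count=1
After op 2 (write(8)): arr=[18 8 _] head=0 tail=2 count=2
After op 3 (write(6)): arr=[18 8 6] head=0 tail=0 count=3
After op 4 (read()): arr=[18 8 6] head=1 tail=0 count=2
After op 5 (write(11)): arr=[11 8 6] head=1 tail=1 count=3
After op 6 (write(1)): arr=[11 1 6] head=2 tail=2 count=3
After op 7 (write(5)): arr=[11 1 5] head=0 tail=0 count=3
After op 8 (read()): arr=[11 1 5] head=1 tail=0 count=2
After op 9 (write(4)): arr=[4 1 5] head=1 tail=1 count=3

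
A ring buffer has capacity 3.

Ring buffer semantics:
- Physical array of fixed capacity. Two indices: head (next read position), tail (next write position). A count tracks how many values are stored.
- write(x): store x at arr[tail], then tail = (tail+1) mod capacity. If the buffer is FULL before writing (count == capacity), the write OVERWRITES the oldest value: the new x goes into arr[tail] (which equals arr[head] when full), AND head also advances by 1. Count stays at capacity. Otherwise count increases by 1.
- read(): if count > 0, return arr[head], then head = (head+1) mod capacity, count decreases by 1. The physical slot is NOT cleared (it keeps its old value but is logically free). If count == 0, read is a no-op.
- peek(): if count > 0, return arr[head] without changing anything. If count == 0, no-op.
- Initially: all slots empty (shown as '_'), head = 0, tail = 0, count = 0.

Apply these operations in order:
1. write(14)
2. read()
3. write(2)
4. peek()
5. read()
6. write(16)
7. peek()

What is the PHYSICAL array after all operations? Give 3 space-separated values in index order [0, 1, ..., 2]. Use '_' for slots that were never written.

Answer: 14 2 16

Derivation:
After op 1 (write(14)): arr=[14 _ _] head=0 tail=1 count=1
After op 2 (read()): arr=[14 _ _] head=1 tail=1 count=0
After op 3 (write(2)): arr=[14 2 _] head=1 tail=2 count=1
After op 4 (peek()): arr=[14 2 _] head=1 tail=2 count=1
After op 5 (read()): arr=[14 2 _] head=2 tail=2 count=0
After op 6 (write(16)): arr=[14 2 16] head=2 tail=0 count=1
After op 7 (peek()): arr=[14 2 16] head=2 tail=0 count=1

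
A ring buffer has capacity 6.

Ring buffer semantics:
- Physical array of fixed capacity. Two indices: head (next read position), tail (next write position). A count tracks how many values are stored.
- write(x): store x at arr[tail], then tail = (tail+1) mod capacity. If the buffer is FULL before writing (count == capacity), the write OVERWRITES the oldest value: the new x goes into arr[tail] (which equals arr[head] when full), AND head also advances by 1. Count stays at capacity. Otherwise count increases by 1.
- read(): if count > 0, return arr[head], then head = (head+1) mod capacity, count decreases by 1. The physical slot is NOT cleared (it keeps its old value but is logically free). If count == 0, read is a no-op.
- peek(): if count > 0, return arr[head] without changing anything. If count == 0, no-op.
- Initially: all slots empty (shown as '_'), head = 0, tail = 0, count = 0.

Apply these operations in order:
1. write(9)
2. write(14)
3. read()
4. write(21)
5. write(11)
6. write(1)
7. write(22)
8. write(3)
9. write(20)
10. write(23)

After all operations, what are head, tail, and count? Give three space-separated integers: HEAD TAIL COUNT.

After op 1 (write(9)): arr=[9 _ _ _ _ _] head=0 tail=1 count=1
After op 2 (write(14)): arr=[9 14 _ _ _ _] head=0 tail=2 count=2
After op 3 (read()): arr=[9 14 _ _ _ _] head=1 tail=2 count=1
After op 4 (write(21)): arr=[9 14 21 _ _ _] head=1 tail=3 count=2
After op 5 (write(11)): arr=[9 14 21 11 _ _] head=1 tail=4 count=3
After op 6 (write(1)): arr=[9 14 21 11 1 _] head=1 tail=5 count=4
After op 7 (write(22)): arr=[9 14 21 11 1 22] head=1 tail=0 count=5
After op 8 (write(3)): arr=[3 14 21 11 1 22] head=1 tail=1 count=6
After op 9 (write(20)): arr=[3 20 21 11 1 22] head=2 tail=2 count=6
After op 10 (write(23)): arr=[3 20 23 11 1 22] head=3 tail=3 count=6

Answer: 3 3 6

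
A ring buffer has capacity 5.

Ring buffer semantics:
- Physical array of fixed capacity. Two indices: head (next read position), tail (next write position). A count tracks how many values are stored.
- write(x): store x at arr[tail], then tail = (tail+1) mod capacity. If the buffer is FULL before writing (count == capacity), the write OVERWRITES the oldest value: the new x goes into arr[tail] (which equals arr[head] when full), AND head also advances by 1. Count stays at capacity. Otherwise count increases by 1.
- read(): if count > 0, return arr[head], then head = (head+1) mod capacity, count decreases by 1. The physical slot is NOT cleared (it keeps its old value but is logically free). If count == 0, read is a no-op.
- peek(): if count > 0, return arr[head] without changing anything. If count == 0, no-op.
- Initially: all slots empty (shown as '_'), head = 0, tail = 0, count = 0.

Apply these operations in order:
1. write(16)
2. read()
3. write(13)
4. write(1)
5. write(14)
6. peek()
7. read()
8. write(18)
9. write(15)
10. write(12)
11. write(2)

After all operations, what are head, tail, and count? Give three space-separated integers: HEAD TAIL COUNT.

Answer: 3 3 5

Derivation:
After op 1 (write(16)): arr=[16 _ _ _ _] head=0 tail=1 count=1
After op 2 (read()): arr=[16 _ _ _ _] head=1 tail=1 count=0
After op 3 (write(13)): arr=[16 13 _ _ _] head=1 tail=2 count=1
After op 4 (write(1)): arr=[16 13 1 _ _] head=1 tail=3 count=2
After op 5 (write(14)): arr=[16 13 1 14 _] head=1 tail=4 count=3
After op 6 (peek()): arr=[16 13 1 14 _] head=1 tail=4 count=3
After op 7 (read()): arr=[16 13 1 14 _] head=2 tail=4 count=2
After op 8 (write(18)): arr=[16 13 1 14 18] head=2 tail=0 count=3
After op 9 (write(15)): arr=[15 13 1 14 18] head=2 tail=1 count=4
After op 10 (write(12)): arr=[15 12 1 14 18] head=2 tail=2 count=5
After op 11 (write(2)): arr=[15 12 2 14 18] head=3 tail=3 count=5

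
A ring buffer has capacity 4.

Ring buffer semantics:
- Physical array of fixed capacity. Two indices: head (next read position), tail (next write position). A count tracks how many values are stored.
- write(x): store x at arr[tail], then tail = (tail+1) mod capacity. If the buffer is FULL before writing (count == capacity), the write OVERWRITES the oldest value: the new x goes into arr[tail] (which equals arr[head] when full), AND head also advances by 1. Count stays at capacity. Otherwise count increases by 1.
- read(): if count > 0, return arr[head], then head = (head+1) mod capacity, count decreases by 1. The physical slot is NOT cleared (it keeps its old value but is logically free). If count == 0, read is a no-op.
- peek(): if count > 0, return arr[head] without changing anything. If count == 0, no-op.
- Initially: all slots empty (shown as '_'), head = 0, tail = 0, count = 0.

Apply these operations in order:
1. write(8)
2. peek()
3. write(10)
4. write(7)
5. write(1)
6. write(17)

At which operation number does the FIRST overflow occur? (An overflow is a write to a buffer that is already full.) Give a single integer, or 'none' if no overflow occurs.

Answer: 6

Derivation:
After op 1 (write(8)): arr=[8 _ _ _] head=0 tail=1 count=1
After op 2 (peek()): arr=[8 _ _ _] head=0 tail=1 count=1
After op 3 (write(10)): arr=[8 10 _ _] head=0 tail=2 count=2
After op 4 (write(7)): arr=[8 10 7 _] head=0 tail=3 count=3
After op 5 (write(1)): arr=[8 10 7 1] head=0 tail=0 count=4
After op 6 (write(17)): arr=[17 10 7 1] head=1 tail=1 count=4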